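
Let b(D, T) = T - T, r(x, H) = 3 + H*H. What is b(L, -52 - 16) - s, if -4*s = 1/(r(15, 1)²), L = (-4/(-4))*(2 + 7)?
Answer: 1/64 ≈ 0.015625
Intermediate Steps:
r(x, H) = 3 + H²
L = 9 (L = -4*(-¼)*9 = 1*9 = 9)
b(D, T) = 0
s = -1/64 (s = -1/(4*(3 + 1²)²) = -1/(4*(3 + 1)²) = -1/(4*(4²)) = -¼/16 = -¼*1/16 = -1/64 ≈ -0.015625)
b(L, -52 - 16) - s = 0 - 1*(-1/64) = 0 + 1/64 = 1/64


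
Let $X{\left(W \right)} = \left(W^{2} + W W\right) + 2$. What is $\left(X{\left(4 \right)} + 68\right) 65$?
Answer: $6630$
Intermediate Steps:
$X{\left(W \right)} = 2 + 2 W^{2}$ ($X{\left(W \right)} = \left(W^{2} + W^{2}\right) + 2 = 2 W^{2} + 2 = 2 + 2 W^{2}$)
$\left(X{\left(4 \right)} + 68\right) 65 = \left(\left(2 + 2 \cdot 4^{2}\right) + 68\right) 65 = \left(\left(2 + 2 \cdot 16\right) + 68\right) 65 = \left(\left(2 + 32\right) + 68\right) 65 = \left(34 + 68\right) 65 = 102 \cdot 65 = 6630$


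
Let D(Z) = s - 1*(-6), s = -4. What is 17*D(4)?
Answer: 34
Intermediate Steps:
D(Z) = 2 (D(Z) = -4 - 1*(-6) = -4 + 6 = 2)
17*D(4) = 17*2 = 34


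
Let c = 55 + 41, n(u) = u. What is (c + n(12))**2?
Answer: 11664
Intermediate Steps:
c = 96
(c + n(12))**2 = (96 + 12)**2 = 108**2 = 11664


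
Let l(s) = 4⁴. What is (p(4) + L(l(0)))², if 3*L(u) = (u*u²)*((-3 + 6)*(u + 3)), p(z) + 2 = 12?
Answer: 18881622999633494116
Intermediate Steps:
l(s) = 256
p(z) = 10 (p(z) = -2 + 12 = 10)
L(u) = u³*(9 + 3*u)/3 (L(u) = ((u*u²)*((-3 + 6)*(u + 3)))/3 = (u³*(3*(3 + u)))/3 = (u³*(9 + 3*u))/3 = u³*(9 + 3*u)/3)
(p(4) + L(l(0)))² = (10 + 256³*(3 + 256))² = (10 + 16777216*259)² = (10 + 4345298944)² = 4345298954² = 18881622999633494116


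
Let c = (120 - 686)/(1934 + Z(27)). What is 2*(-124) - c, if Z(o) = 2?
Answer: -239781/968 ≈ -247.71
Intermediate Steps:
c = -283/968 (c = (120 - 686)/(1934 + 2) = -566/1936 = -566*1/1936 = -283/968 ≈ -0.29236)
2*(-124) - c = 2*(-124) - 1*(-283/968) = -248 + 283/968 = -239781/968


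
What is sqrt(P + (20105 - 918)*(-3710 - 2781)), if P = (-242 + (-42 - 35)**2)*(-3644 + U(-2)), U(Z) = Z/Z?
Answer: 3*I*sqrt(16140062) ≈ 12052.0*I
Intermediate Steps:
U(Z) = 1
P = -20717741 (P = (-242 + (-42 - 35)**2)*(-3644 + 1) = (-242 + (-77)**2)*(-3643) = (-242 + 5929)*(-3643) = 5687*(-3643) = -20717741)
sqrt(P + (20105 - 918)*(-3710 - 2781)) = sqrt(-20717741 + (20105 - 918)*(-3710 - 2781)) = sqrt(-20717741 + 19187*(-6491)) = sqrt(-20717741 - 124542817) = sqrt(-145260558) = 3*I*sqrt(16140062)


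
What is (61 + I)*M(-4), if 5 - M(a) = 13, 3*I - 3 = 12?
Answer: -528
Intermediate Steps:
I = 5 (I = 1 + (⅓)*12 = 1 + 4 = 5)
M(a) = -8 (M(a) = 5 - 1*13 = 5 - 13 = -8)
(61 + I)*M(-4) = (61 + 5)*(-8) = 66*(-8) = -528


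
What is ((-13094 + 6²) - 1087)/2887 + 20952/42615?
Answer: -60255639/13669945 ≈ -4.4079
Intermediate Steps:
((-13094 + 6²) - 1087)/2887 + 20952/42615 = ((-13094 + 36) - 1087)*(1/2887) + 20952*(1/42615) = (-13058 - 1087)*(1/2887) + 2328/4735 = -14145*1/2887 + 2328/4735 = -14145/2887 + 2328/4735 = -60255639/13669945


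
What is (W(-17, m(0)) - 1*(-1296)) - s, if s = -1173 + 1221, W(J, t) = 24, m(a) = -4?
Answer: 1272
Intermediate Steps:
s = 48
(W(-17, m(0)) - 1*(-1296)) - s = (24 - 1*(-1296)) - 1*48 = (24 + 1296) - 48 = 1320 - 48 = 1272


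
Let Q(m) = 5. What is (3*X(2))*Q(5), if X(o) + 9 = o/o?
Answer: -120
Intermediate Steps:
X(o) = -8 (X(o) = -9 + o/o = -9 + 1 = -8)
(3*X(2))*Q(5) = (3*(-8))*5 = -24*5 = -120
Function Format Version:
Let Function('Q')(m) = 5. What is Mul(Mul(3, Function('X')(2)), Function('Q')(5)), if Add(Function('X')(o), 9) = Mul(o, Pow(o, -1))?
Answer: -120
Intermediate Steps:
Function('X')(o) = -8 (Function('X')(o) = Add(-9, Mul(o, Pow(o, -1))) = Add(-9, 1) = -8)
Mul(Mul(3, Function('X')(2)), Function('Q')(5)) = Mul(Mul(3, -8), 5) = Mul(-24, 5) = -120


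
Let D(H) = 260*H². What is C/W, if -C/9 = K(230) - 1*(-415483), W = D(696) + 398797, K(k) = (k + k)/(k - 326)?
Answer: -29914431/1010775656 ≈ -0.029596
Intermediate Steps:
K(k) = 2*k/(-326 + k) (K(k) = (2*k)/(-326 + k) = 2*k/(-326 + k))
W = 126346957 (W = 260*696² + 398797 = 260*484416 + 398797 = 125948160 + 398797 = 126346957)
C = -29914431/8 (C = -9*(2*230/(-326 + 230) - 1*(-415483)) = -9*(2*230/(-96) + 415483) = -9*(2*230*(-1/96) + 415483) = -9*(-115/24 + 415483) = -9*9971477/24 = -29914431/8 ≈ -3.7393e+6)
C/W = -29914431/8/126346957 = -29914431/8*1/126346957 = -29914431/1010775656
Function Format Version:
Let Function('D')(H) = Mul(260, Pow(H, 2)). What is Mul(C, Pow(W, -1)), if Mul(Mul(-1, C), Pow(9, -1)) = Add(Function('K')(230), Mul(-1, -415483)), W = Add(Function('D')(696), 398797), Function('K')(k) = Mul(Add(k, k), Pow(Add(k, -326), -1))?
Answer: Rational(-29914431, 1010775656) ≈ -0.029596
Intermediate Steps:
Function('K')(k) = Mul(2, k, Pow(Add(-326, k), -1)) (Function('K')(k) = Mul(Mul(2, k), Pow(Add(-326, k), -1)) = Mul(2, k, Pow(Add(-326, k), -1)))
W = 126346957 (W = Add(Mul(260, Pow(696, 2)), 398797) = Add(Mul(260, 484416), 398797) = Add(125948160, 398797) = 126346957)
C = Rational(-29914431, 8) (C = Mul(-9, Add(Mul(2, 230, Pow(Add(-326, 230), -1)), Mul(-1, -415483))) = Mul(-9, Add(Mul(2, 230, Pow(-96, -1)), 415483)) = Mul(-9, Add(Mul(2, 230, Rational(-1, 96)), 415483)) = Mul(-9, Add(Rational(-115, 24), 415483)) = Mul(-9, Rational(9971477, 24)) = Rational(-29914431, 8) ≈ -3.7393e+6)
Mul(C, Pow(W, -1)) = Mul(Rational(-29914431, 8), Pow(126346957, -1)) = Mul(Rational(-29914431, 8), Rational(1, 126346957)) = Rational(-29914431, 1010775656)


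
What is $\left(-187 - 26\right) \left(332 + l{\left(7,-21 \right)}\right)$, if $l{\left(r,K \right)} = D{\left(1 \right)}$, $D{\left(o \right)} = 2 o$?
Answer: $-71142$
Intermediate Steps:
$l{\left(r,K \right)} = 2$ ($l{\left(r,K \right)} = 2 \cdot 1 = 2$)
$\left(-187 - 26\right) \left(332 + l{\left(7,-21 \right)}\right) = \left(-187 - 26\right) \left(332 + 2\right) = \left(-213\right) 334 = -71142$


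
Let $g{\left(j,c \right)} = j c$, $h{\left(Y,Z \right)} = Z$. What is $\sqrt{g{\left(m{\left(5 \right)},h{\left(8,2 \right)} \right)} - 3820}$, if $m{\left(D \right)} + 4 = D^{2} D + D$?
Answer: $4 i \sqrt{223} \approx 59.733 i$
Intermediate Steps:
$m{\left(D \right)} = -4 + D + D^{3}$ ($m{\left(D \right)} = -4 + \left(D^{2} D + D\right) = -4 + \left(D^{3} + D\right) = -4 + \left(D + D^{3}\right) = -4 + D + D^{3}$)
$g{\left(j,c \right)} = c j$
$\sqrt{g{\left(m{\left(5 \right)},h{\left(8,2 \right)} \right)} - 3820} = \sqrt{2 \left(-4 + 5 + 5^{3}\right) - 3820} = \sqrt{2 \left(-4 + 5 + 125\right) - 3820} = \sqrt{2 \cdot 126 - 3820} = \sqrt{252 - 3820} = \sqrt{-3568} = 4 i \sqrt{223}$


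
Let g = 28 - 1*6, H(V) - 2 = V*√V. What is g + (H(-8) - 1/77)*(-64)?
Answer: -8098/77 + 1024*I*√2 ≈ -105.17 + 1448.2*I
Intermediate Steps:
H(V) = 2 + V^(3/2) (H(V) = 2 + V*√V = 2 + V^(3/2))
g = 22 (g = 28 - 6 = 22)
g + (H(-8) - 1/77)*(-64) = 22 + ((2 + (-8)^(3/2)) - 1/77)*(-64) = 22 + ((2 - 16*I*√2) - 1/77)*(-64) = 22 + (153/77 - 16*I*√2)*(-64) = 22 + (-9792/77 + 1024*I*√2) = -8098/77 + 1024*I*√2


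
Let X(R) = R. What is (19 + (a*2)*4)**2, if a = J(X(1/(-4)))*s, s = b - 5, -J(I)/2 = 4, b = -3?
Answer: 281961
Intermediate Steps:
J(I) = -8 (J(I) = -2*4 = -8)
s = -8 (s = -3 - 5 = -8)
a = 64 (a = -8*(-8) = 64)
(19 + (a*2)*4)**2 = (19 + (64*2)*4)**2 = (19 + 128*4)**2 = (19 + 512)**2 = 531**2 = 281961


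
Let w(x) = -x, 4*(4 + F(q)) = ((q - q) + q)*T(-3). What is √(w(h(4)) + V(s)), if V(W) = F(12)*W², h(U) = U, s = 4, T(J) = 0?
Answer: 2*I*√17 ≈ 8.2462*I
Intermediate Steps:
F(q) = -4 (F(q) = -4 + (((q - q) + q)*0)/4 = -4 + ((0 + q)*0)/4 = -4 + (q*0)/4 = -4 + (¼)*0 = -4 + 0 = -4)
V(W) = -4*W²
√(w(h(4)) + V(s)) = √(-1*4 - 4*4²) = √(-4 - 4*16) = √(-4 - 64) = √(-68) = 2*I*√17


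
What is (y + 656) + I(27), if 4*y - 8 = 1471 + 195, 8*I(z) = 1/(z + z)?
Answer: 464185/432 ≈ 1074.5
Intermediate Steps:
I(z) = 1/(16*z) (I(z) = 1/(8*(z + z)) = 1/(8*((2*z))) = (1/(2*z))/8 = 1/(16*z))
y = 837/2 (y = 2 + (1471 + 195)/4 = 2 + (1/4)*1666 = 2 + 833/2 = 837/2 ≈ 418.50)
(y + 656) + I(27) = (837/2 + 656) + (1/16)/27 = 2149/2 + (1/16)*(1/27) = 2149/2 + 1/432 = 464185/432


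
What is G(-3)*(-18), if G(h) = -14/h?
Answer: -84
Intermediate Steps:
G(-3)*(-18) = -14/(-3)*(-18) = -14*(-⅓)*(-18) = (14/3)*(-18) = -84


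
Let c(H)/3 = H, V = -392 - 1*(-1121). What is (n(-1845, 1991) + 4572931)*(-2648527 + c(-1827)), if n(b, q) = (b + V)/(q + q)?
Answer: -24163960074842504/1991 ≈ -1.2137e+13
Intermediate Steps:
V = 729 (V = -392 + 1121 = 729)
c(H) = 3*H
n(b, q) = (729 + b)/(2*q) (n(b, q) = (b + 729)/(q + q) = (729 + b)/((2*q)) = (729 + b)*(1/(2*q)) = (729 + b)/(2*q))
(n(-1845, 1991) + 4572931)*(-2648527 + c(-1827)) = ((1/2)*(729 - 1845)/1991 + 4572931)*(-2648527 + 3*(-1827)) = ((1/2)*(1/1991)*(-1116) + 4572931)*(-2648527 - 5481) = (-558/1991 + 4572931)*(-2654008) = (9104705063/1991)*(-2654008) = -24163960074842504/1991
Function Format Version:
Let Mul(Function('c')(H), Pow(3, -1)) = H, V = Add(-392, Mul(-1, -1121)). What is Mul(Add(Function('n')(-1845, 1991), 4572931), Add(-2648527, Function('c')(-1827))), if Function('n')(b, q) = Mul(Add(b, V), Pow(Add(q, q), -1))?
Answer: Rational(-24163960074842504, 1991) ≈ -1.2137e+13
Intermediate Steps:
V = 729 (V = Add(-392, 1121) = 729)
Function('c')(H) = Mul(3, H)
Function('n')(b, q) = Mul(Rational(1, 2), Pow(q, -1), Add(729, b)) (Function('n')(b, q) = Mul(Add(b, 729), Pow(Add(q, q), -1)) = Mul(Add(729, b), Pow(Mul(2, q), -1)) = Mul(Add(729, b), Mul(Rational(1, 2), Pow(q, -1))) = Mul(Rational(1, 2), Pow(q, -1), Add(729, b)))
Mul(Add(Function('n')(-1845, 1991), 4572931), Add(-2648527, Function('c')(-1827))) = Mul(Add(Mul(Rational(1, 2), Pow(1991, -1), Add(729, -1845)), 4572931), Add(-2648527, Mul(3, -1827))) = Mul(Add(Mul(Rational(1, 2), Rational(1, 1991), -1116), 4572931), Add(-2648527, -5481)) = Mul(Add(Rational(-558, 1991), 4572931), -2654008) = Mul(Rational(9104705063, 1991), -2654008) = Rational(-24163960074842504, 1991)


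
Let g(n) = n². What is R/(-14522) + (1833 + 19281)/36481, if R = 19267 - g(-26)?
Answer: -371600763/529777082 ≈ -0.70143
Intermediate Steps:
R = 18591 (R = 19267 - 1*(-26)² = 19267 - 1*676 = 19267 - 676 = 18591)
R/(-14522) + (1833 + 19281)/36481 = 18591/(-14522) + (1833 + 19281)/36481 = 18591*(-1/14522) + 21114*(1/36481) = -18591/14522 + 21114/36481 = -371600763/529777082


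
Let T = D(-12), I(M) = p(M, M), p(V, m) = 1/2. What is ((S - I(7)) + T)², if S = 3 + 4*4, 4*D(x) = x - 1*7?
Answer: 3025/16 ≈ 189.06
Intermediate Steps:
D(x) = -7/4 + x/4 (D(x) = (x - 1*7)/4 = (x - 7)/4 = (-7 + x)/4 = -7/4 + x/4)
p(V, m) = ½
I(M) = ½
T = -19/4 (T = -7/4 + (¼)*(-12) = -7/4 - 3 = -19/4 ≈ -4.7500)
S = 19 (S = 3 + 16 = 19)
((S - I(7)) + T)² = ((19 - 1*½) - 19/4)² = ((19 - ½) - 19/4)² = (37/2 - 19/4)² = (55/4)² = 3025/16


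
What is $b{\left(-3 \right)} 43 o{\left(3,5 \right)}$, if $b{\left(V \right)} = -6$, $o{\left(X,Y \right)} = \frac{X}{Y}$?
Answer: $- \frac{774}{5} \approx -154.8$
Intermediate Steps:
$b{\left(-3 \right)} 43 o{\left(3,5 \right)} = \left(-6\right) 43 \cdot \frac{3}{5} = - 258 \cdot 3 \cdot \frac{1}{5} = \left(-258\right) \frac{3}{5} = - \frac{774}{5}$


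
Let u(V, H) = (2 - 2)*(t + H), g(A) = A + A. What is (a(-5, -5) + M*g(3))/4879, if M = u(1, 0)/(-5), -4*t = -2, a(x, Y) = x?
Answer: -5/4879 ≈ -0.0010248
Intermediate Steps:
g(A) = 2*A
t = ½ (t = -¼*(-2) = ½ ≈ 0.50000)
u(V, H) = 0 (u(V, H) = (2 - 2)*(½ + H) = 0*(½ + H) = 0)
M = 0 (M = 0/(-5) = -⅕*0 = 0)
(a(-5, -5) + M*g(3))/4879 = (-5 + 0*(2*3))/4879 = (-5 + 0*6)*(1/4879) = (-5 + 0)*(1/4879) = -5*1/4879 = -5/4879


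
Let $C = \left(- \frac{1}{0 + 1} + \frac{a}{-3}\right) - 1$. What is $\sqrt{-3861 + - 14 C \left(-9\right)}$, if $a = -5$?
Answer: $i \sqrt{3903} \approx 62.474 i$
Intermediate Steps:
$C = - \frac{1}{3}$ ($C = \left(- \frac{1}{0 + 1} - \frac{5}{-3}\right) - 1 = \left(- 1^{-1} - - \frac{5}{3}\right) - 1 = \left(\left(-1\right) 1 + \frac{5}{3}\right) - 1 = \left(-1 + \frac{5}{3}\right) - 1 = \frac{2}{3} - 1 = - \frac{1}{3} \approx -0.33333$)
$\sqrt{-3861 + - 14 C \left(-9\right)} = \sqrt{-3861 + \left(-14\right) \left(- \frac{1}{3}\right) \left(-9\right)} = \sqrt{-3861 + \frac{14}{3} \left(-9\right)} = \sqrt{-3861 - 42} = \sqrt{-3903} = i \sqrt{3903}$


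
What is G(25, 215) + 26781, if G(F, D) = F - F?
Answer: 26781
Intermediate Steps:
G(F, D) = 0
G(25, 215) + 26781 = 0 + 26781 = 26781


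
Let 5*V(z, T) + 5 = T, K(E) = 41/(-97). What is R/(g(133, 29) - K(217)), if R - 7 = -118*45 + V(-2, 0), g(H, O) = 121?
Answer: -6596/151 ≈ -43.682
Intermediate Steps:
K(E) = -41/97 (K(E) = 41*(-1/97) = -41/97)
V(z, T) = -1 + T/5
R = -5304 (R = 7 + (-118*45 + (-1 + (⅕)*0)) = 7 + (-5310 + (-1 + 0)) = 7 + (-5310 - 1) = 7 - 5311 = -5304)
R/(g(133, 29) - K(217)) = -5304/(121 - 1*(-41/97)) = -5304/(121 + 41/97) = -5304/11778/97 = -5304*97/11778 = -6596/151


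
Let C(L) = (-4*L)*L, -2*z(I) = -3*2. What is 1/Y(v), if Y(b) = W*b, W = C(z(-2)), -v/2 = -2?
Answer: -1/144 ≈ -0.0069444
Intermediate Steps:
z(I) = 3 (z(I) = -(-3)*2/2 = -½*(-6) = 3)
C(L) = -4*L²
v = 4 (v = -2*(-2) = 4)
W = -36 (W = -4*3² = -4*9 = -36)
Y(b) = -36*b
1/Y(v) = 1/(-36*4) = 1/(-144) = -1/144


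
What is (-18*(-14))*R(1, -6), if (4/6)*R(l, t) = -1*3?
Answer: -1134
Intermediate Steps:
R(l, t) = -9/2 (R(l, t) = 3*(-1*3)/2 = (3/2)*(-3) = -9/2)
(-18*(-14))*R(1, -6) = -18*(-14)*(-9/2) = 252*(-9/2) = -1134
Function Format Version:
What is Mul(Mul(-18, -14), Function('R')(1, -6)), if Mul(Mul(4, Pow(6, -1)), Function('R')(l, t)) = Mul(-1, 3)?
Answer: -1134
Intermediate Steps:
Function('R')(l, t) = Rational(-9, 2) (Function('R')(l, t) = Mul(Rational(3, 2), Mul(-1, 3)) = Mul(Rational(3, 2), -3) = Rational(-9, 2))
Mul(Mul(-18, -14), Function('R')(1, -6)) = Mul(Mul(-18, -14), Rational(-9, 2)) = Mul(252, Rational(-9, 2)) = -1134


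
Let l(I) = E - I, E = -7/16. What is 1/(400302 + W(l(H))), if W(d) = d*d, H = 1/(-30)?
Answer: 57600/23057404609 ≈ 2.4981e-6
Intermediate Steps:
E = -7/16 (E = -7*1/16 = -7/16 ≈ -0.43750)
H = -1/30 ≈ -0.033333
l(I) = -7/16 - I
W(d) = d²
1/(400302 + W(l(H))) = 1/(400302 + (-7/16 - 1*(-1/30))²) = 1/(400302 + (-7/16 + 1/30)²) = 1/(400302 + (-97/240)²) = 1/(400302 + 9409/57600) = 1/(23057404609/57600) = 57600/23057404609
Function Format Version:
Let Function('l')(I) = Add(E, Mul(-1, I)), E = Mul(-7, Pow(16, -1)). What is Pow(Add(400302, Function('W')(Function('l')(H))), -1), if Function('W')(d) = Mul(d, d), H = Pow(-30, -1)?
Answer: Rational(57600, 23057404609) ≈ 2.4981e-6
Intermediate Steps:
E = Rational(-7, 16) (E = Mul(-7, Rational(1, 16)) = Rational(-7, 16) ≈ -0.43750)
H = Rational(-1, 30) ≈ -0.033333
Function('l')(I) = Add(Rational(-7, 16), Mul(-1, I))
Function('W')(d) = Pow(d, 2)
Pow(Add(400302, Function('W')(Function('l')(H))), -1) = Pow(Add(400302, Pow(Add(Rational(-7, 16), Mul(-1, Rational(-1, 30))), 2)), -1) = Pow(Add(400302, Pow(Add(Rational(-7, 16), Rational(1, 30)), 2)), -1) = Pow(Add(400302, Pow(Rational(-97, 240), 2)), -1) = Pow(Add(400302, Rational(9409, 57600)), -1) = Pow(Rational(23057404609, 57600), -1) = Rational(57600, 23057404609)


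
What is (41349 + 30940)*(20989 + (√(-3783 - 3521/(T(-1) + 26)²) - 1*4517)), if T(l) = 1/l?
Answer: 1190744408 + 144578*I*√591974/25 ≈ 1.1907e+9 + 4.4495e+6*I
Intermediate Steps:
(41349 + 30940)*(20989 + (√(-3783 - 3521/(T(-1) + 26)²) - 1*4517)) = (41349 + 30940)*(20989 + (√(-3783 - 3521/(1/(-1) + 26)²) - 1*4517)) = 72289*(20989 + (√(-3783 - 3521/(-1 + 26)²) - 4517)) = 72289*(20989 + (√(-3783 - 3521/(25²)) - 4517)) = 72289*(20989 + (√(-3783 - 3521/625) - 4517)) = 72289*(20989 + (√(-2367896/625) - 4517)) = 72289*(20989 + (2*I*√591974/25 - 4517)) = 72289*(20989 + (-4517 + 2*I*√591974/25)) = 72289*(16472 + 2*I*√591974/25) = 1190744408 + 144578*I*√591974/25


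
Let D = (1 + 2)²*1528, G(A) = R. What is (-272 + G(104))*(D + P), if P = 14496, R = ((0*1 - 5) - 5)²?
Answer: -4858656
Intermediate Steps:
R = 100 (R = ((0 - 5) - 5)² = (-5 - 5)² = (-10)² = 100)
G(A) = 100
D = 13752 (D = 3²*1528 = 9*1528 = 13752)
(-272 + G(104))*(D + P) = (-272 + 100)*(13752 + 14496) = -172*28248 = -4858656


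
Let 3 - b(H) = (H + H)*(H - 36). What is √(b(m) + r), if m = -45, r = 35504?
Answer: √28217 ≈ 167.98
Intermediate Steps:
b(H) = 3 - 2*H*(-36 + H) (b(H) = 3 - (H + H)*(H - 36) = 3 - 2*H*(-36 + H))
√(b(m) + r) = √((3 - 2*(-45)² + 72*(-45)) + 35504) = √((3 - 2*2025 - 3240) + 35504) = √((3 - 4050 - 3240) + 35504) = √(-7287 + 35504) = √28217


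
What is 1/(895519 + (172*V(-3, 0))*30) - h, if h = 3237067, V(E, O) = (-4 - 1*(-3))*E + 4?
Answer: -3015777862812/931639 ≈ -3.2371e+6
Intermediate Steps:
V(E, O) = 4 - E (V(E, O) = (-4 + 3)*E + 4 = -E + 4 = 4 - E)
1/(895519 + (172*V(-3, 0))*30) - h = 1/(895519 + (172*(4 - 1*(-3)))*30) - 1*3237067 = 1/(895519 + (172*(4 + 3))*30) - 3237067 = 1/(895519 + (172*7)*30) - 3237067 = 1/(895519 + 1204*30) - 3237067 = 1/(895519 + 36120) - 3237067 = 1/931639 - 3237067 = -3015777862812/931639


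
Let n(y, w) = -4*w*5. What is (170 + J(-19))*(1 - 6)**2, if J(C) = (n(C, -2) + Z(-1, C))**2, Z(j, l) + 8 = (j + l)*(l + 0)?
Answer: 4247850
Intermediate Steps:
n(y, w) = -20*w
Z(j, l) = -8 + l*(j + l) (Z(j, l) = -8 + (j + l)*(l + 0) = -8 + (j + l)*l = -8 + l*(j + l))
J(C) = (32 + C**2 - C)**2 (J(C) = (-20*(-2) + (-8 + C**2 - C))**2 = (40 + (-8 + C**2 - C))**2 = (32 + C**2 - C)**2)
(170 + J(-19))*(1 - 6)**2 = (170 + (32 + (-19)**2 - 1*(-19))**2)*(1 - 6)**2 = (170 + (32 + 361 + 19)**2)*(-5)**2 = (170 + 412**2)*25 = (170 + 169744)*25 = 169914*25 = 4247850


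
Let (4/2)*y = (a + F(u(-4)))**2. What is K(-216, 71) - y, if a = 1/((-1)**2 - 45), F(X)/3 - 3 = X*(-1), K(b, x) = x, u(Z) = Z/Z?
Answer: 205743/3872 ≈ 53.136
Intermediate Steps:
u(Z) = 1
F(X) = 9 - 3*X (F(X) = 9 + 3*(X*(-1)) = 9 + 3*(-X) = 9 - 3*X)
a = -1/44 (a = 1/(1 - 45) = 1/(-44) = -1/44 ≈ -0.022727)
y = 69169/3872 (y = (-1/44 + (9 - 3*1))**2/2 = (-1/44 + (9 - 3))**2/2 = (-1/44 + 6)**2/2 = (263/44)**2/2 = (1/2)*(69169/1936) = 69169/3872 ≈ 17.864)
K(-216, 71) - y = 71 - 1*69169/3872 = 71 - 69169/3872 = 205743/3872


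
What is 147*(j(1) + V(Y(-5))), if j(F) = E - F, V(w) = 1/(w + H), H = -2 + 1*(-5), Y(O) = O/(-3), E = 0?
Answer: -2793/16 ≈ -174.56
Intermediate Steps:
Y(O) = -O/3 (Y(O) = O*(-⅓) = -O/3)
H = -7 (H = -2 - 5 = -7)
V(w) = 1/(-7 + w) (V(w) = 1/(w - 7) = 1/(-7 + w))
j(F) = -F (j(F) = 0 - F = -F)
147*(j(1) + V(Y(-5))) = 147*(-1*1 + 1/(-7 - ⅓*(-5))) = 147*(-1 + 1/(-7 + 5/3)) = 147*(-1 + 1/(-16/3)) = 147*(-1 - 3/16) = 147*(-19/16) = -2793/16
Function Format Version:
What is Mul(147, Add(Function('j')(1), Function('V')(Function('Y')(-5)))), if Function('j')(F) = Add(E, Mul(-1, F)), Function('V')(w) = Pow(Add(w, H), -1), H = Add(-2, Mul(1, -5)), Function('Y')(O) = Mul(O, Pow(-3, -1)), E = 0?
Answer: Rational(-2793, 16) ≈ -174.56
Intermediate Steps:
Function('Y')(O) = Mul(Rational(-1, 3), O) (Function('Y')(O) = Mul(O, Rational(-1, 3)) = Mul(Rational(-1, 3), O))
H = -7 (H = Add(-2, -5) = -7)
Function('V')(w) = Pow(Add(-7, w), -1) (Function('V')(w) = Pow(Add(w, -7), -1) = Pow(Add(-7, w), -1))
Function('j')(F) = Mul(-1, F) (Function('j')(F) = Add(0, Mul(-1, F)) = Mul(-1, F))
Mul(147, Add(Function('j')(1), Function('V')(Function('Y')(-5)))) = Mul(147, Add(Mul(-1, 1), Pow(Add(-7, Mul(Rational(-1, 3), -5)), -1))) = Mul(147, Add(-1, Pow(Add(-7, Rational(5, 3)), -1))) = Mul(147, Add(-1, Pow(Rational(-16, 3), -1))) = Mul(147, Add(-1, Rational(-3, 16))) = Mul(147, Rational(-19, 16)) = Rational(-2793, 16)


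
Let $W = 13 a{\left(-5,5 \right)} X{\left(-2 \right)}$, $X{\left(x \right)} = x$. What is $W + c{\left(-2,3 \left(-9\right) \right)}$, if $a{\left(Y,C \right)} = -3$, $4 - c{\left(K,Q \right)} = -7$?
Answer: $89$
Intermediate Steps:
$c{\left(K,Q \right)} = 11$ ($c{\left(K,Q \right)} = 4 - -7 = 4 + 7 = 11$)
$W = 78$ ($W = 13 \left(-3\right) \left(-2\right) = \left(-39\right) \left(-2\right) = 78$)
$W + c{\left(-2,3 \left(-9\right) \right)} = 78 + 11 = 89$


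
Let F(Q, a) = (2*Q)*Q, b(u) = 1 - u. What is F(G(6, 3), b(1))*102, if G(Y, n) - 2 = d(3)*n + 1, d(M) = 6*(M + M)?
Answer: 2513484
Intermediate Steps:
d(M) = 12*M (d(M) = 6*(2*M) = 12*M)
G(Y, n) = 3 + 36*n (G(Y, n) = 2 + ((12*3)*n + 1) = 2 + (36*n + 1) = 2 + (1 + 36*n) = 3 + 36*n)
F(Q, a) = 2*Q**2
F(G(6, 3), b(1))*102 = (2*(3 + 36*3)**2)*102 = (2*(3 + 108)**2)*102 = (2*111**2)*102 = (2*12321)*102 = 24642*102 = 2513484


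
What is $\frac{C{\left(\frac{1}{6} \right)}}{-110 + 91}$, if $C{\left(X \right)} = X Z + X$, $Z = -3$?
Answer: $\frac{1}{57} \approx 0.017544$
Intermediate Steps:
$C{\left(X \right)} = - 2 X$ ($C{\left(X \right)} = X \left(-3\right) + X = - 3 X + X = - 2 X$)
$\frac{C{\left(\frac{1}{6} \right)}}{-110 + 91} = \frac{\left(-2\right) \frac{1}{6}}{-110 + 91} = \frac{\left(-2\right) \frac{1}{6}}{-19} = \left(- \frac{1}{3}\right) \left(- \frac{1}{19}\right) = \frac{1}{57}$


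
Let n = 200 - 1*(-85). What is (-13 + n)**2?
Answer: 73984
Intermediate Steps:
n = 285 (n = 200 + 85 = 285)
(-13 + n)**2 = (-13 + 285)**2 = 272**2 = 73984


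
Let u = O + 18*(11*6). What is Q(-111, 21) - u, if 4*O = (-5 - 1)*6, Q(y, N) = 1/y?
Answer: -130870/111 ≈ -1179.0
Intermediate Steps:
O = -9 (O = ((-5 - 1)*6)/4 = (-6*6)/4 = (¼)*(-36) = -9)
u = 1179 (u = -9 + 18*(11*6) = -9 + 18*66 = -9 + 1188 = 1179)
Q(-111, 21) - u = 1/(-111) - 1*1179 = -1/111 - 1179 = -130870/111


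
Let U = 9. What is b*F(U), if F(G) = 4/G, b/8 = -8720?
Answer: -279040/9 ≈ -31004.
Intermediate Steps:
b = -69760 (b = 8*(-8720) = -69760)
b*F(U) = -279040/9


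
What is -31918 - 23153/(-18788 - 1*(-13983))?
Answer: -153342837/4805 ≈ -31913.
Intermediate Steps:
-31918 - 23153/(-18788 - 1*(-13983)) = -31918 - 23153/(-18788 + 13983) = -31918 - 23153/(-4805) = -31918 - 23153*(-1/4805) = -31918 + 23153/4805 = -153342837/4805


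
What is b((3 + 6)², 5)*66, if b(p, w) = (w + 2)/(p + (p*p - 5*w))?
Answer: 462/6617 ≈ 0.069820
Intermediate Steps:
b(p, w) = (2 + w)/(p + p² - 5*w) (b(p, w) = (2 + w)/(p + (p² - 5*w)) = (2 + w)/(p + p² - 5*w))
b((3 + 6)², 5)*66 = ((2 + 5)/((3 + 6)² + ((3 + 6)²)² - 5*5))*66 = (7/(9² + (9²)² - 25))*66 = (7/(81 + 81² - 25))*66 = (7/(81 + 6561 - 25))*66 = (7/6617)*66 = 462/6617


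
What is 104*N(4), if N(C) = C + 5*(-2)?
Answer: -624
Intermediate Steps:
N(C) = -10 + C (N(C) = C - 10 = -10 + C)
104*N(4) = 104*(-10 + 4) = 104*(-6) = -624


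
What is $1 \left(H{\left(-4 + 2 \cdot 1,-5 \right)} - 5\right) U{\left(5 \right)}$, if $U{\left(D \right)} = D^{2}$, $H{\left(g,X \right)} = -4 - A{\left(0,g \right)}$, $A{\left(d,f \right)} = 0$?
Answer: $-225$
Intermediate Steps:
$H{\left(g,X \right)} = -4$ ($H{\left(g,X \right)} = -4 - 0 = -4 + 0 = -4$)
$1 \left(H{\left(-4 + 2 \cdot 1,-5 \right)} - 5\right) U{\left(5 \right)} = 1 \left(-4 - 5\right) 5^{2} = 1 \left(-9\right) 25 = \left(-9\right) 25 = -225$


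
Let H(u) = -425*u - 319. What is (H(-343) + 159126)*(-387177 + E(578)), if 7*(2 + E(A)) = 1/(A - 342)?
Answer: -97408324798737/826 ≈ -1.1793e+11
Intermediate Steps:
H(u) = -319 - 425*u
E(A) = -2 + 1/(7*(-342 + A)) (E(A) = -2 + 1/(7*(A - 342)) = -2 + 1/(7*(-342 + A)))
(H(-343) + 159126)*(-387177 + E(578)) = ((-319 - 425*(-343)) + 159126)*(-387177 + (4789 - 14*578)/(7*(-342 + 578))) = ((-319 + 145775) + 159126)*(-387177 + (⅐)*(4789 - 8092)/236) = (145456 + 159126)*(-387177 + (⅐)*(1/236)*(-3303)) = 304582*(-387177 - 3303/1652) = 304582*(-639619707/1652) = -97408324798737/826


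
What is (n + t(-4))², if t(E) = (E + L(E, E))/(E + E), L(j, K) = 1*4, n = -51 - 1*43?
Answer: 8836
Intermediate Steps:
n = -94 (n = -51 - 43 = -94)
L(j, K) = 4
t(E) = (4 + E)/(2*E) (t(E) = (E + 4)/(E + E) = (4 + E)/((2*E)) = (4 + E)*(1/(2*E)) = (4 + E)/(2*E))
(n + t(-4))² = (-94 + (½)*(4 - 4)/(-4))² = (-94 + (½)*(-¼)*0)² = (-94 + 0)² = (-94)² = 8836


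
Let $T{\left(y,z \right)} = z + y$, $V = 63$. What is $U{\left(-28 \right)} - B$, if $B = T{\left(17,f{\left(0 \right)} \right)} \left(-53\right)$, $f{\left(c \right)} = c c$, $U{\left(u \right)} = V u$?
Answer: $-863$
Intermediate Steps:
$U{\left(u \right)} = 63 u$
$f{\left(c \right)} = c^{2}$
$T{\left(y,z \right)} = y + z$
$B = -901$ ($B = \left(17 + 0^{2}\right) \left(-53\right) = \left(17 + 0\right) \left(-53\right) = 17 \left(-53\right) = -901$)
$U{\left(-28 \right)} - B = 63 \left(-28\right) - -901 = -1764 + 901 = -863$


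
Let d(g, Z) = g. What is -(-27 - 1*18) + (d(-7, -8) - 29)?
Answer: 9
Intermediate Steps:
-(-27 - 1*18) + (d(-7, -8) - 29) = -(-27 - 1*18) + (-7 - 29) = -(-27 - 18) - 36 = -1*(-45) - 36 = 45 - 36 = 9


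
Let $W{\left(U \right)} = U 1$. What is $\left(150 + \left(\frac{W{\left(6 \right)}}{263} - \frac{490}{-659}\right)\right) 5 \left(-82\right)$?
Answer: $- \frac{10713453340}{173317} \approx -61814.0$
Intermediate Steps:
$W{\left(U \right)} = U$
$\left(150 + \left(\frac{W{\left(6 \right)}}{263} - \frac{490}{-659}\right)\right) 5 \left(-82\right) = \left(150 + \left(\frac{6}{263} - \frac{490}{-659}\right)\right) 5 \left(-82\right) = \left(150 + \left(6 \cdot \frac{1}{263} - - \frac{490}{659}\right)\right) \left(-410\right) = \left(150 + \left(\frac{6}{263} + \frac{490}{659}\right)\right) \left(-410\right) = \left(150 + \frac{132824}{173317}\right) \left(-410\right) = \frac{26130374}{173317} \left(-410\right) = - \frac{10713453340}{173317}$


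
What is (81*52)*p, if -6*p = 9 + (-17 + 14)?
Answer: -4212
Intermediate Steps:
p = -1 (p = -(9 + (-17 + 14))/6 = -(9 - 3)/6 = -⅙*6 = -1)
(81*52)*p = (81*52)*(-1) = 4212*(-1) = -4212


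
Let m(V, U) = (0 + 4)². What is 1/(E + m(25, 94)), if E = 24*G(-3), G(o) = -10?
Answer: -1/224 ≈ -0.0044643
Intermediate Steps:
m(V, U) = 16 (m(V, U) = 4² = 16)
E = -240 (E = 24*(-10) = -240)
1/(E + m(25, 94)) = 1/(-240 + 16) = 1/(-224) = -1/224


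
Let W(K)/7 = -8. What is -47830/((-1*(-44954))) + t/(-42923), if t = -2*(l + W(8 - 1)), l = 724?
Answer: -996474273/964780271 ≈ -1.0329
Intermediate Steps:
W(K) = -56 (W(K) = 7*(-8) = -56)
t = -1336 (t = -2*(724 - 56) = -2*668 = -1336)
-47830/((-1*(-44954))) + t/(-42923) = -47830/((-1*(-44954))) - 1336/(-42923) = -47830/44954 - 1336*(-1/42923) = -47830*1/44954 + 1336/42923 = -23915/22477 + 1336/42923 = -996474273/964780271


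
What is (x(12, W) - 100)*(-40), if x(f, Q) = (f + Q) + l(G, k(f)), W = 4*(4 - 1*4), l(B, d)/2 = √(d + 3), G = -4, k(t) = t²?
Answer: 3520 - 560*√3 ≈ 2550.1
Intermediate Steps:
l(B, d) = 2*√(3 + d) (l(B, d) = 2*√(d + 3) = 2*√(3 + d))
W = 0 (W = 4*(4 - 4) = 4*0 = 0)
x(f, Q) = Q + f + 2*√(3 + f²) (x(f, Q) = (f + Q) + 2*√(3 + f²) = (Q + f) + 2*√(3 + f²) = Q + f + 2*√(3 + f²))
(x(12, W) - 100)*(-40) = ((0 + 12 + 2*√(3 + 12²)) - 100)*(-40) = ((0 + 12 + 2*√(3 + 144)) - 100)*(-40) = ((0 + 12 + 2*√147) - 100)*(-40) = ((0 + 12 + 2*(7*√3)) - 100)*(-40) = ((0 + 12 + 14*√3) - 100)*(-40) = ((12 + 14*√3) - 100)*(-40) = (-88 + 14*√3)*(-40) = 3520 - 560*√3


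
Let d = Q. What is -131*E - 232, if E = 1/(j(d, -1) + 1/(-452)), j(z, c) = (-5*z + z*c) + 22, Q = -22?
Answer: -16208036/69607 ≈ -232.85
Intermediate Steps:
d = -22
j(z, c) = 22 - 5*z + c*z (j(z, c) = (-5*z + c*z) + 22 = 22 - 5*z + c*z)
E = 452/69607 (E = 1/((22 - 5*(-22) - 1*(-22)) + 1/(-452)) = 1/((22 + 110 + 22) - 1/452) = 1/(154 - 1/452) = 1/(69607/452) = 452/69607 ≈ 0.0064936)
-131*E - 232 = -131*452/69607 - 232 = -59212/69607 - 232 = -16208036/69607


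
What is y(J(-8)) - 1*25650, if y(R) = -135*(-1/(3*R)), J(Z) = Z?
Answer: -205245/8 ≈ -25656.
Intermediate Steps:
y(R) = 45/R (y(R) = -(-45)/R = 45/R)
y(J(-8)) - 1*25650 = 45/(-8) - 1*25650 = 45*(-⅛) - 25650 = -45/8 - 25650 = -205245/8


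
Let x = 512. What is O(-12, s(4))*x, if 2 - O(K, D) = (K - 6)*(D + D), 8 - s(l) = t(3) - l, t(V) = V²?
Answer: 56320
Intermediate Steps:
s(l) = -1 + l (s(l) = 8 - (3² - l) = 8 - (9 - l) = 8 + (-9 + l) = -1 + l)
O(K, D) = 2 - 2*D*(-6 + K) (O(K, D) = 2 - (K - 6)*(D + D) = 2 - (-6 + K)*2*D = 2 - 2*D*(-6 + K))
O(-12, s(4))*x = (2 + 12*(-1 + 4) - 2*(-1 + 4)*(-12))*512 = (2 + 12*3 - 2*3*(-12))*512 = (2 + 36 + 72)*512 = 110*512 = 56320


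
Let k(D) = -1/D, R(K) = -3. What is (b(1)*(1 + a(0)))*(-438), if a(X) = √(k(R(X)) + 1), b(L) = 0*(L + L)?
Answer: 0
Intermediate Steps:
b(L) = 0 (b(L) = 0*(2*L) = 0)
a(X) = 2*√3/3 (a(X) = √(-1/(-3) + 1) = √(-1*(-⅓) + 1) = √(⅓ + 1) = √(4/3) = 2*√3/3)
(b(1)*(1 + a(0)))*(-438) = (0*(1 + 2*√3/3))*(-438) = 0*(-438) = 0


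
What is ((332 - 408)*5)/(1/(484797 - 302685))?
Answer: -69202560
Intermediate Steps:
((332 - 408)*5)/(1/(484797 - 302685)) = (-76*5)/(1/182112) = -380/1/182112 = -380*182112 = -69202560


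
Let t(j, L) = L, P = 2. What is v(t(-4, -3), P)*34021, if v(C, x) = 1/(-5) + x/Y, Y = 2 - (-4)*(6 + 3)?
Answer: -476294/95 ≈ -5013.6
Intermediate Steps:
Y = 38 (Y = 2 - (-4)*9 = 2 - 1*(-36) = 2 + 36 = 38)
v(C, x) = -⅕ + x/38 (v(C, x) = 1/(-5) + x/38 = 1*(-⅕) + x*(1/38) = -⅕ + x/38)
v(t(-4, -3), P)*34021 = (-⅕ + (1/38)*2)*34021 = (-⅕ + 1/19)*34021 = -14/95*34021 = -476294/95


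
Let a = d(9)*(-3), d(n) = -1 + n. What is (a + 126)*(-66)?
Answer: -6732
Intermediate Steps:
a = -24 (a = (-1 + 9)*(-3) = 8*(-3) = -24)
(a + 126)*(-66) = (-24 + 126)*(-66) = 102*(-66) = -6732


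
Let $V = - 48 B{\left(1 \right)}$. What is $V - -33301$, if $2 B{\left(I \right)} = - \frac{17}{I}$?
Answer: $33709$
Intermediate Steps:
$B{\left(I \right)} = - \frac{17}{2 I}$ ($B{\left(I \right)} = \frac{\left(-17\right) \frac{1}{I}}{2} = - \frac{17}{2 I}$)
$V = 408$ ($V = - 48 \left(- \frac{17}{2 \cdot 1}\right) = - 48 \left(\left(- \frac{17}{2}\right) 1\right) = \left(-48\right) \left(- \frac{17}{2}\right) = 408$)
$V - -33301 = 408 - -33301 = 408 + 33301 = 33709$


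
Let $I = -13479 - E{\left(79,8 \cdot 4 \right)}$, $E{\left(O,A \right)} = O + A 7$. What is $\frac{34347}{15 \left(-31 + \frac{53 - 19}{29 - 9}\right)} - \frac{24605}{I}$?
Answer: $- \frac{308370971}{4038126} \approx -76.365$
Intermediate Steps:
$E{\left(O,A \right)} = O + 7 A$
$I = -13782$ ($I = -13479 - \left(79 + 7 \cdot 8 \cdot 4\right) = -13479 - \left(79 + 7 \cdot 32\right) = -13479 - \left(79 + 224\right) = -13479 - 303 = -13782$)
$\frac{34347}{15 \left(-31 + \frac{53 - 19}{29 - 9}\right)} - \frac{24605}{I} = \frac{34347}{15 \left(-31 + \frac{53 - 19}{29 - 9}\right)} - \frac{24605}{-13782} = \frac{34347}{15 \left(-31 + \frac{34}{20}\right)} - - \frac{24605}{13782} = \frac{34347}{15 \left(-31 + 34 \cdot \frac{1}{20}\right)} + \frac{24605}{13782} = \frac{34347}{15 \left(-31 + \frac{17}{10}\right)} + \frac{24605}{13782} = \frac{34347}{15 \left(- \frac{293}{10}\right)} + \frac{24605}{13782} = \frac{34347}{- \frac{879}{2}} + \frac{24605}{13782} = 34347 \left(- \frac{2}{879}\right) + \frac{24605}{13782} = - \frac{22898}{293} + \frac{24605}{13782} = - \frac{308370971}{4038126}$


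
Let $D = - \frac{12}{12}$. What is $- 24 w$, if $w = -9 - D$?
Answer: $192$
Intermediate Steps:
$D = -1$ ($D = \left(-12\right) \frac{1}{12} = -1$)
$w = -8$ ($w = -9 - -1 = -9 + 1 = -8$)
$- 24 w = \left(-24\right) \left(-8\right) = 192$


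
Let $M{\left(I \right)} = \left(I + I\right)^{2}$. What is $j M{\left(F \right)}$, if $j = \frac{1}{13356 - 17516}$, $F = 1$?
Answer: $- \frac{1}{1040} \approx -0.00096154$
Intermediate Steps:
$j = - \frac{1}{4160}$ ($j = \frac{1}{-4160} = - \frac{1}{4160} \approx -0.00024038$)
$M{\left(I \right)} = 4 I^{2}$ ($M{\left(I \right)} = \left(2 I\right)^{2} = 4 I^{2}$)
$j M{\left(F \right)} = - \frac{4 \cdot 1^{2}}{4160} = - \frac{4 \cdot 1}{4160} = \left(- \frac{1}{4160}\right) 4 = - \frac{1}{1040}$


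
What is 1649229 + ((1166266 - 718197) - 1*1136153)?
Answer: 961145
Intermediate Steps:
1649229 + ((1166266 - 718197) - 1*1136153) = 1649229 + (448069 - 1136153) = 1649229 - 688084 = 961145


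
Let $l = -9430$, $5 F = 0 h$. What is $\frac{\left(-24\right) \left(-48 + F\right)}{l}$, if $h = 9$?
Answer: $- \frac{576}{4715} \approx -0.12216$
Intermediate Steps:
$F = 0$ ($F = \frac{0 \cdot 9}{5} = \frac{1}{5} \cdot 0 = 0$)
$\frac{\left(-24\right) \left(-48 + F\right)}{l} = \frac{\left(-24\right) \left(-48 + 0\right)}{-9430} = \left(-24\right) \left(-48\right) \left(- \frac{1}{9430}\right) = 1152 \left(- \frac{1}{9430}\right) = - \frac{576}{4715}$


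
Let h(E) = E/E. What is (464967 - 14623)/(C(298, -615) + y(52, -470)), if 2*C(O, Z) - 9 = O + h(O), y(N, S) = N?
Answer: 225172/103 ≈ 2186.1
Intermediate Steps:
h(E) = 1
C(O, Z) = 5 + O/2 (C(O, Z) = 9/2 + (O + 1)/2 = 9/2 + (1 + O)/2 = 9/2 + (½ + O/2) = 5 + O/2)
(464967 - 14623)/(C(298, -615) + y(52, -470)) = (464967 - 14623)/((5 + (½)*298) + 52) = 450344/((5 + 149) + 52) = 450344/(154 + 52) = 450344/206 = 450344*(1/206) = 225172/103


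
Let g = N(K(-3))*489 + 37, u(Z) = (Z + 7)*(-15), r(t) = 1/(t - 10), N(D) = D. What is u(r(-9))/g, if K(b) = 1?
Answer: -990/4997 ≈ -0.19812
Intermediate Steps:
r(t) = 1/(-10 + t)
u(Z) = -105 - 15*Z (u(Z) = (7 + Z)*(-15) = -105 - 15*Z)
g = 526 (g = 1*489 + 37 = 489 + 37 = 526)
u(r(-9))/g = (-105 - 15/(-10 - 9))/526 = (-105 - 15/(-19))*(1/526) = (-105 - 15*(-1/19))*(1/526) = (-105 + 15/19)*(1/526) = -1980/19*1/526 = -990/4997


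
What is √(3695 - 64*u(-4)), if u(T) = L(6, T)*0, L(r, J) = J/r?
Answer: √3695 ≈ 60.786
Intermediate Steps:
u(T) = 0 (u(T) = (T/6)*0 = 0)
√(3695 - 64*u(-4)) = √(3695 - 64*0) = √(3695 + 0) = √3695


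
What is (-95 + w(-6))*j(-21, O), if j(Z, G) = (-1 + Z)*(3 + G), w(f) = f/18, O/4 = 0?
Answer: 6292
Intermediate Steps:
O = 0 (O = 4*0 = 0)
w(f) = f/18 (w(f) = f*(1/18) = f/18)
(-95 + w(-6))*j(-21, O) = (-95 + (1/18)*(-6))*(-3 - 1*0 + 3*(-21) + 0*(-21)) = (-95 - ⅓)*(-3 + 0 - 63 + 0) = -286/3*(-66) = 6292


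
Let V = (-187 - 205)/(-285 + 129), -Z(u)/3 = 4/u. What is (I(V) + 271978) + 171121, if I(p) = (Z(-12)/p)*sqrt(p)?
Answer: 443099 + sqrt(78)/14 ≈ 4.4310e+5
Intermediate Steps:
Z(u) = -12/u
V = 98/39 (V = -392/(-156) = -392*(-1/156) = 98/39 ≈ 2.5128)
I(p) = 1/sqrt(p) (I(p) = ((-12/(-12))/p)*sqrt(p) = ((-12*(-1/12))/p)*sqrt(p) = (1/p)*sqrt(p) = sqrt(p)/p = 1/sqrt(p))
(I(V) + 271978) + 171121 = (1/sqrt(98/39) + 271978) + 171121 = (sqrt(78)/14 + 271978) + 171121 = (271978 + sqrt(78)/14) + 171121 = 443099 + sqrt(78)/14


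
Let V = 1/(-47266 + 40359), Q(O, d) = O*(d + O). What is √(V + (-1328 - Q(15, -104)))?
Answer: 6*√9276101/6907 ≈ 2.6457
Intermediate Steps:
Q(O, d) = O*(O + d)
V = -1/6907 (V = 1/(-6907) = -1/6907 ≈ -0.00014478)
√(V + (-1328 - Q(15, -104))) = √(-1/6907 + (-1328 - 15*(15 - 104))) = √(-1/6907 + (-1328 - 15*(-89))) = √(-1/6907 + (-1328 - 1*(-1335))) = √(-1/6907 + (-1328 + 1335)) = √(-1/6907 + 7) = √(48348/6907) = 6*√9276101/6907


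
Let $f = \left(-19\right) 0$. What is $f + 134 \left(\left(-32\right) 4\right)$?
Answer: $-17152$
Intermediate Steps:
$f = 0$
$f + 134 \left(\left(-32\right) 4\right) = 0 + 134 \left(\left(-32\right) 4\right) = 0 + 134 \left(-128\right) = 0 - 17152 = -17152$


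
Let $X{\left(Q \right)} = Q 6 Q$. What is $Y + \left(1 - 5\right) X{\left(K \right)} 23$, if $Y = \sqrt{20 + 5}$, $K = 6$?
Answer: $-19867$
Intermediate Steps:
$X{\left(Q \right)} = 6 Q^{2}$ ($X{\left(Q \right)} = 6 Q Q = 6 Q^{2}$)
$Y = 5$ ($Y = \sqrt{25} = 5$)
$Y + \left(1 - 5\right) X{\left(K \right)} 23 = 5 + \left(1 - 5\right) 6 \cdot 6^{2} \cdot 23 = 5 + - 4 \cdot 6 \cdot 36 \cdot 23 = 5 + \left(-4\right) 216 \cdot 23 = 5 - 19872 = -19867$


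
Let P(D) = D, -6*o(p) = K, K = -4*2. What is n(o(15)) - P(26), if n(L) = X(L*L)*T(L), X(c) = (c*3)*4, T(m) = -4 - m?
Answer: -1258/9 ≈ -139.78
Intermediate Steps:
K = -8
o(p) = 4/3 (o(p) = -⅙*(-8) = 4/3)
X(c) = 12*c (X(c) = (3*c)*4 = 12*c)
n(L) = 12*L²*(-4 - L) (n(L) = (12*(L*L))*(-4 - L) = (12*L²)*(-4 - L) = 12*L²*(-4 - L))
n(o(15)) - P(26) = 12*(4/3)²*(-4 - 1*4/3) - 1*26 = 12*(16/9)*(-4 - 4/3) - 26 = 12*(16/9)*(-16/3) - 26 = -1024/9 - 26 = -1258/9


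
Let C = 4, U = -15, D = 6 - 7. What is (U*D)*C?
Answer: 60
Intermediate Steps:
D = -1
(U*D)*C = -15*(-1)*4 = 15*4 = 60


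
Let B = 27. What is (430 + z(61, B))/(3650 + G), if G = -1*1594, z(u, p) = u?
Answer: 491/2056 ≈ 0.23881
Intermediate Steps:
G = -1594
(430 + z(61, B))/(3650 + G) = (430 + 61)/(3650 - 1594) = 491/2056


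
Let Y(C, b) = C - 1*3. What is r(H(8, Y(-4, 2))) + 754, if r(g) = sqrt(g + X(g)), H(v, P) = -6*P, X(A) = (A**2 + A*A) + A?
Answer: 754 + 2*sqrt(903) ≈ 814.10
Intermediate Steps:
Y(C, b) = -3 + C (Y(C, b) = C - 3 = -3 + C)
X(A) = A + 2*A**2 (X(A) = (A**2 + A**2) + A = 2*A**2 + A = A + 2*A**2)
r(g) = sqrt(g + g*(1 + 2*g))
r(H(8, Y(-4, 2))) + 754 = sqrt(2)*sqrt((-6*(-3 - 4))*(1 - 6*(-3 - 4))) + 754 = sqrt(2)*sqrt((-6*(-7))*(1 - 6*(-7))) + 754 = sqrt(2)*sqrt(42*(1 + 42)) + 754 = sqrt(2)*sqrt(42*43) + 754 = sqrt(2)*sqrt(1806) + 754 = 2*sqrt(903) + 754 = 754 + 2*sqrt(903)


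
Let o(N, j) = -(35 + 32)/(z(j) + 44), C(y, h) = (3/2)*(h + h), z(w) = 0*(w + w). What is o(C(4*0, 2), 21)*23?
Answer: -1541/44 ≈ -35.023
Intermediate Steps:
z(w) = 0 (z(w) = 0*(2*w) = 0)
C(y, h) = 3*h (C(y, h) = (3*(½))*(2*h) = 3*(2*h)/2 = 3*h)
o(N, j) = -67/44 (o(N, j) = -(35 + 32)/(0 + 44) = -67/44)
o(C(4*0, 2), 21)*23 = -67/44*23 = -1541/44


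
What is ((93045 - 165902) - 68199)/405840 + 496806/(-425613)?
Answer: -286906814/189397785 ≈ -1.5148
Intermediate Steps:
((93045 - 165902) - 68199)/405840 + 496806/(-425613) = (-72857 - 68199)*(1/405840) + 496806*(-1/425613) = -141056*1/405840 - 165602/141871 = -464/1335 - 165602/141871 = -286906814/189397785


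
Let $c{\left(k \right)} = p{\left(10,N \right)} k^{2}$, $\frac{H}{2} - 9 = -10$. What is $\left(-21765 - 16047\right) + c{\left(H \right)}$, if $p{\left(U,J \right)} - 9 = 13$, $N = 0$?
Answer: $-37724$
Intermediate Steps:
$p{\left(U,J \right)} = 22$ ($p{\left(U,J \right)} = 9 + 13 = 22$)
$H = -2$ ($H = 18 + 2 \left(-10\right) = 18 - 20 = -2$)
$c{\left(k \right)} = 22 k^{2}$
$\left(-21765 - 16047\right) + c{\left(H \right)} = \left(-21765 - 16047\right) + 22 \left(-2\right)^{2} = -37812 + 22 \cdot 4 = -37812 + 88 = -37724$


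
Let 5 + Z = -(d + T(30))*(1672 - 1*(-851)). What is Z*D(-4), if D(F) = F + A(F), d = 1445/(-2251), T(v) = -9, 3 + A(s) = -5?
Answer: -656975244/2251 ≈ -2.9186e+5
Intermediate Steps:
A(s) = -8 (A(s) = -3 - 5 = -8)
d = -1445/2251 (d = 1445*(-1/2251) = -1445/2251 ≈ -0.64194)
D(F) = -8 + F (D(F) = F - 8 = -8 + F)
Z = 54747937/2251 (Z = -5 - (-1445/2251 - 9)*(1672 - 1*(-851)) = -5 - (-21704)*(1672 + 851)/2251 = -5 - (-21704)*2523/2251 = -5 - 1*(-54759192/2251) = -5 + 54759192/2251 = 54747937/2251 ≈ 24322.)
Z*D(-4) = 54747937*(-8 - 4)/2251 = (54747937/2251)*(-12) = -656975244/2251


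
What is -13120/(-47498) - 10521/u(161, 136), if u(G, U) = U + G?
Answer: -2504191/71247 ≈ -35.148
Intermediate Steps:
u(G, U) = G + U
-13120/(-47498) - 10521/u(161, 136) = -13120/(-47498) - 10521/(161 + 136) = -13120*(-1/47498) - 10521/297 = 6560/23749 - 10521*1/297 = 6560/23749 - 1169/33 = -2504191/71247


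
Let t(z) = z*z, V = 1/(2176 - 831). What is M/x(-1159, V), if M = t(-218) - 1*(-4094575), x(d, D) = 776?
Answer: 4142099/776 ≈ 5337.8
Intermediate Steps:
V = 1/1345 ≈ 0.00074349
t(z) = z²
M = 4142099 (M = (-218)² - 1*(-4094575) = 47524 + 4094575 = 4142099)
M/x(-1159, V) = 4142099/776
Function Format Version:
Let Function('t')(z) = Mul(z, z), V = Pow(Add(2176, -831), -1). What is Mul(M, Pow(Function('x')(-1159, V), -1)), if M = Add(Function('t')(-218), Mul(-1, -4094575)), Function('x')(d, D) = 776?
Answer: Rational(4142099, 776) ≈ 5337.8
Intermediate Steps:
V = Rational(1, 1345) (V = Pow(1345, -1) = Rational(1, 1345) ≈ 0.00074349)
Function('t')(z) = Pow(z, 2)
M = 4142099 (M = Add(Pow(-218, 2), Mul(-1, -4094575)) = Add(47524, 4094575) = 4142099)
Mul(M, Pow(Function('x')(-1159, V), -1)) = Mul(4142099, Pow(776, -1)) = Mul(4142099, Rational(1, 776)) = Rational(4142099, 776)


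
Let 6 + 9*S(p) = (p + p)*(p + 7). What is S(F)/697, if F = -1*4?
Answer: -10/2091 ≈ -0.0047824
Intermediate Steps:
F = -4
S(p) = -⅔ + 2*p*(7 + p)/9 (S(p) = -⅔ + ((p + p)*(p + 7))/9 = -⅔ + ((2*p)*(7 + p))/9 = -⅔ + (2*p*(7 + p))/9 = -⅔ + 2*p*(7 + p)/9)
S(F)/697 = (-⅔ + (2/9)*(-4)² + (14/9)*(-4))/697 = (-⅔ + (2/9)*16 - 56/9)*(1/697) = (-⅔ + 32/9 - 56/9)*(1/697) = -10/3*1/697 = -10/2091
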